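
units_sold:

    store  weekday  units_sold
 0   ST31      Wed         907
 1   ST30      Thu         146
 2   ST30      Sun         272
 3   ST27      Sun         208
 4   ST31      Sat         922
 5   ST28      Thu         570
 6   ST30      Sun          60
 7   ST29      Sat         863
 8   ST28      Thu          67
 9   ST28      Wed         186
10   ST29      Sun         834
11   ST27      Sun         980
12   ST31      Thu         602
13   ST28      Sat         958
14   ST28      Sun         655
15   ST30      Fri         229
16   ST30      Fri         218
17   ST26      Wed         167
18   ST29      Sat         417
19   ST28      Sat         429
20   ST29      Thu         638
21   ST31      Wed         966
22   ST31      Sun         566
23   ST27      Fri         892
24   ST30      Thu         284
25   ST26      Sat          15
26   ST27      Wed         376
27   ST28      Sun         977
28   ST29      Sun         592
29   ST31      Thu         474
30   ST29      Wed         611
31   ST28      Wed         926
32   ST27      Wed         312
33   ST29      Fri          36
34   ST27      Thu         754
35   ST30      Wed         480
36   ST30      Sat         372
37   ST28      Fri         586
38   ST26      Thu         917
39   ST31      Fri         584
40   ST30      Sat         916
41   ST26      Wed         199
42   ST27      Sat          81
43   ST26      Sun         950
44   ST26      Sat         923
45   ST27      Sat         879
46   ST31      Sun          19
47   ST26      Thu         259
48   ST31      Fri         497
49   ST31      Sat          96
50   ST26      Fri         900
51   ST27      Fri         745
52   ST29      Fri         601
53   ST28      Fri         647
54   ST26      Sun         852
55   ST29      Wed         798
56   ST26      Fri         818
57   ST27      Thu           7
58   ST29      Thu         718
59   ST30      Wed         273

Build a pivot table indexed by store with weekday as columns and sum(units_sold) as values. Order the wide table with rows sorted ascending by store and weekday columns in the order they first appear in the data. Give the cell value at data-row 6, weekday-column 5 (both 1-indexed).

1081

With rows sorted ascending by store, row 6 is store=ST31. weekday columns in first-appearance order: Wed, Thu, Sun, Sat, Fri; column 5 is Fri.
Long rows with store=ST31, weekday=Fri: 584 + 497 = 1081.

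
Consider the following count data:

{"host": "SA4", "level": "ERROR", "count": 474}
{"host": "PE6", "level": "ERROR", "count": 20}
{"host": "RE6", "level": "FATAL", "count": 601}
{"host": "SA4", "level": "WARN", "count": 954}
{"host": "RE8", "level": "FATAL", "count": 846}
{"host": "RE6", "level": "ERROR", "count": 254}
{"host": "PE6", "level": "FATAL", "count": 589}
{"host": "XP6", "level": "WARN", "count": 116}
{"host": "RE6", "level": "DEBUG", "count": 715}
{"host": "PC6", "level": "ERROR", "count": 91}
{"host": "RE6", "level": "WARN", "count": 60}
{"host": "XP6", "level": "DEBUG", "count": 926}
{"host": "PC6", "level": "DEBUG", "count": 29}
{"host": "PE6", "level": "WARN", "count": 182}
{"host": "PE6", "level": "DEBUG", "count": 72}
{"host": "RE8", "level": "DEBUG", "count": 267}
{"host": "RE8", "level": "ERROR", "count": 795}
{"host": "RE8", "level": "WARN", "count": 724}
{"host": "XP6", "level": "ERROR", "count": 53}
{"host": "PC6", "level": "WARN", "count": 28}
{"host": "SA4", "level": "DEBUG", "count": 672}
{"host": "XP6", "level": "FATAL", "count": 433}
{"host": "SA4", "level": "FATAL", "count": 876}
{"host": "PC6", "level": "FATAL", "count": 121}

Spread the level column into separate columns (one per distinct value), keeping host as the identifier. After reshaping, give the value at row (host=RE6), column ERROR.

Wide layout: rows indexed by host, columns are the 4 distinct level values (ERROR, FATAL, WARN, DEBUG).
Cell (host=RE6, level=ERROR) draws from the long row where host=RE6 and level=ERROR, which has count=254.

254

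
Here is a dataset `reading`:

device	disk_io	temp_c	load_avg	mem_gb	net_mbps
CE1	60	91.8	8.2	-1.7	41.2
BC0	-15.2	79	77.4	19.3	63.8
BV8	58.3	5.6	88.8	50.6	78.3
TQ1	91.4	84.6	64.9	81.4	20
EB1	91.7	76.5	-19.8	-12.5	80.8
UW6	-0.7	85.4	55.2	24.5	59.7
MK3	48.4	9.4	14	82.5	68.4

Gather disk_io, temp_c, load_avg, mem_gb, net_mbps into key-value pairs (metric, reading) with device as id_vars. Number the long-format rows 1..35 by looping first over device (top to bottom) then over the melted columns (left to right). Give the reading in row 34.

82.5

35 rows total (7 × 5). Row 34: index ⌊(34-1)/5⌋ = 6 into device → MK3; (34-1) mod 5 = 3 into the melted columns → mem_gb.
So row 34 is (MK3, mem_gb, 82.5); reading = 82.5.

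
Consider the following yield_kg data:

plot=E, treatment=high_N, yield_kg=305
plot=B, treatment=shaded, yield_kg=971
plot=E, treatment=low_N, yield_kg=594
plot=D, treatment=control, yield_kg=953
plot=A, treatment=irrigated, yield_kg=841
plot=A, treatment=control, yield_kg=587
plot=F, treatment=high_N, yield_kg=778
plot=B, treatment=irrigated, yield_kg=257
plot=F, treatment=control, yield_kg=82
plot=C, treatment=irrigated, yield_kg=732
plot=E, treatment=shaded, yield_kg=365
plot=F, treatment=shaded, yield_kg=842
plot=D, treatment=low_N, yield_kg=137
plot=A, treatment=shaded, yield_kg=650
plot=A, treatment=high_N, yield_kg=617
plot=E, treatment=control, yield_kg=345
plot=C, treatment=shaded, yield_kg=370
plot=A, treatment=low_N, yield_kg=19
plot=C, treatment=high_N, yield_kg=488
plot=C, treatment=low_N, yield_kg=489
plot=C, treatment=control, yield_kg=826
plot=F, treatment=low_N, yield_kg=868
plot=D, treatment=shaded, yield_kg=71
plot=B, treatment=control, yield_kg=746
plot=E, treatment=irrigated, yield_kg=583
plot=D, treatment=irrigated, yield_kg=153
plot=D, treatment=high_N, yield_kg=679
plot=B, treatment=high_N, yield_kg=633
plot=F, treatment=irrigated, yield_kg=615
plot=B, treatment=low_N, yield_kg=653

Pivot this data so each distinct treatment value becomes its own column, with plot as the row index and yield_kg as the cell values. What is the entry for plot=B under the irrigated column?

257

Wide layout: rows indexed by plot, columns are the 5 distinct treatment values (high_N, shaded, low_N, control, irrigated).
Cell (plot=B, treatment=irrigated) draws from the long row where plot=B and treatment=irrigated, which has yield_kg=257.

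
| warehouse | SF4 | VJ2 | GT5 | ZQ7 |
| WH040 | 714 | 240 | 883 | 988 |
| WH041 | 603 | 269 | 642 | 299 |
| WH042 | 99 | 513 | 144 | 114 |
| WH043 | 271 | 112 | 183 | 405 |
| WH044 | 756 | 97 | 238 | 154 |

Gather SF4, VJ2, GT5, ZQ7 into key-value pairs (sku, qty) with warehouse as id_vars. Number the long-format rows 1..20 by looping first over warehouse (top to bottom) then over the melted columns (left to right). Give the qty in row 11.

144

20 rows total (5 × 4). Row 11: index ⌊(11-1)/4⌋ = 2 into warehouse → WH042; (11-1) mod 4 = 2 into the melted columns → GT5.
So row 11 is (WH042, GT5, 144); qty = 144.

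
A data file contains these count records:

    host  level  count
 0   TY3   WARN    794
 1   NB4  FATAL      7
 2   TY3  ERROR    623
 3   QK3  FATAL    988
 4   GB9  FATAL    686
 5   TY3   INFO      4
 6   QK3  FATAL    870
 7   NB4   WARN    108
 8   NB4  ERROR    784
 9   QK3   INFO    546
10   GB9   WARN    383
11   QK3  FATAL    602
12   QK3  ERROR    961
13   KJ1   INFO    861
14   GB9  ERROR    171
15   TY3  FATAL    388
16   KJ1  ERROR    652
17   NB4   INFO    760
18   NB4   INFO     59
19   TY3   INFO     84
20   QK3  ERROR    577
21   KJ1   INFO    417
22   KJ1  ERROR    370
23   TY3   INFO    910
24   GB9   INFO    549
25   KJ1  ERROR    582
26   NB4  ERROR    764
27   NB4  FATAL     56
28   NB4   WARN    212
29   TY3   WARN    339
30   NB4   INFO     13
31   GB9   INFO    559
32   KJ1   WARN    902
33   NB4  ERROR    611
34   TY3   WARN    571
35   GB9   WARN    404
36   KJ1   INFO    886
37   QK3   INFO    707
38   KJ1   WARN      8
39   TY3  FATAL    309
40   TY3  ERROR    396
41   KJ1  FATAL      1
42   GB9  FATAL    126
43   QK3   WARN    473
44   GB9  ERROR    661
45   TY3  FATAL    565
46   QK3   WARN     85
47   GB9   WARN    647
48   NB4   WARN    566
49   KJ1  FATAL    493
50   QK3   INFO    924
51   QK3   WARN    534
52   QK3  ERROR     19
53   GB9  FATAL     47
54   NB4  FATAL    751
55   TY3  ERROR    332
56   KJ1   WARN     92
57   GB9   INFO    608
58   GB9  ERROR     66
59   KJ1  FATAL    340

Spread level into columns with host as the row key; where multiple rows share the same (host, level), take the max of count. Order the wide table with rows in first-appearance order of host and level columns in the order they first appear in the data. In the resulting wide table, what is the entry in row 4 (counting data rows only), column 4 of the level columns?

With rows in first-appearance order of host, row 4 is host=GB9. level columns in first-appearance order: WARN, FATAL, ERROR, INFO; column 4 is INFO.
Long rows with host=GB9, level=INFO: max(549, 559, 608) = 608.

608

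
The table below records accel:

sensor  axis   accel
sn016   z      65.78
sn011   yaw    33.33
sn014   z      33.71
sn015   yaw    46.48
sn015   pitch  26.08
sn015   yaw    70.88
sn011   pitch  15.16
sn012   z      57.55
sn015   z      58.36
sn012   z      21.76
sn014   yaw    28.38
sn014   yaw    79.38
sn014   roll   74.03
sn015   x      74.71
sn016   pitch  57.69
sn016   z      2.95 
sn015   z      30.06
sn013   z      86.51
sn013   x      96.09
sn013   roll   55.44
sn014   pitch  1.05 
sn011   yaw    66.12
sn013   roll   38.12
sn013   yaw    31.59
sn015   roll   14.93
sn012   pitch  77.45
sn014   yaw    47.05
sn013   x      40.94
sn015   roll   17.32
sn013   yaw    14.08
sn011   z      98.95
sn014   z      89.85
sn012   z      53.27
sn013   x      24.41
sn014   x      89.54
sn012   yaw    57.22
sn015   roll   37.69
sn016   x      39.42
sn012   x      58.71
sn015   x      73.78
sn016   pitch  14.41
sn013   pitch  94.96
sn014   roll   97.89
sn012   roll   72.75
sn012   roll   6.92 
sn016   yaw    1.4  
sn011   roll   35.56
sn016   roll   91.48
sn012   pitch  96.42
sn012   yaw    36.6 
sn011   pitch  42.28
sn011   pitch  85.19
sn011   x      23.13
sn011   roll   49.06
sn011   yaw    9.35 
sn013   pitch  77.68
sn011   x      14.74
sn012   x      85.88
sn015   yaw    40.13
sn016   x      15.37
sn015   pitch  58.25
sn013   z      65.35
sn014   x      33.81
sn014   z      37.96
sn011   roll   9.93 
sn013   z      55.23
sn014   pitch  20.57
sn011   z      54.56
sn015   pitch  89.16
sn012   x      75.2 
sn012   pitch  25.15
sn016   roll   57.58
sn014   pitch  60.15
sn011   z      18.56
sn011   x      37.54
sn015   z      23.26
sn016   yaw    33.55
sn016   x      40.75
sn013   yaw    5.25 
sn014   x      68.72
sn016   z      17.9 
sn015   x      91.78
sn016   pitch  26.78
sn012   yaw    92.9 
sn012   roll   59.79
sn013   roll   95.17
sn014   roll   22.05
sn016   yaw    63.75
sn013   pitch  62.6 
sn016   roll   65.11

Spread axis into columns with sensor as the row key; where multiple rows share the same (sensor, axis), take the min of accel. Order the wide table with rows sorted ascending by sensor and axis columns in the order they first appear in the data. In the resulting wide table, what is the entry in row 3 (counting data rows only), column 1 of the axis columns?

With rows sorted ascending by sensor, row 3 is sensor=sn013. axis columns in first-appearance order: z, yaw, pitch, roll, x; column 1 is z.
Long rows with sensor=sn013, axis=z: min(86.51, 65.35, 55.23) = 55.23.

55.23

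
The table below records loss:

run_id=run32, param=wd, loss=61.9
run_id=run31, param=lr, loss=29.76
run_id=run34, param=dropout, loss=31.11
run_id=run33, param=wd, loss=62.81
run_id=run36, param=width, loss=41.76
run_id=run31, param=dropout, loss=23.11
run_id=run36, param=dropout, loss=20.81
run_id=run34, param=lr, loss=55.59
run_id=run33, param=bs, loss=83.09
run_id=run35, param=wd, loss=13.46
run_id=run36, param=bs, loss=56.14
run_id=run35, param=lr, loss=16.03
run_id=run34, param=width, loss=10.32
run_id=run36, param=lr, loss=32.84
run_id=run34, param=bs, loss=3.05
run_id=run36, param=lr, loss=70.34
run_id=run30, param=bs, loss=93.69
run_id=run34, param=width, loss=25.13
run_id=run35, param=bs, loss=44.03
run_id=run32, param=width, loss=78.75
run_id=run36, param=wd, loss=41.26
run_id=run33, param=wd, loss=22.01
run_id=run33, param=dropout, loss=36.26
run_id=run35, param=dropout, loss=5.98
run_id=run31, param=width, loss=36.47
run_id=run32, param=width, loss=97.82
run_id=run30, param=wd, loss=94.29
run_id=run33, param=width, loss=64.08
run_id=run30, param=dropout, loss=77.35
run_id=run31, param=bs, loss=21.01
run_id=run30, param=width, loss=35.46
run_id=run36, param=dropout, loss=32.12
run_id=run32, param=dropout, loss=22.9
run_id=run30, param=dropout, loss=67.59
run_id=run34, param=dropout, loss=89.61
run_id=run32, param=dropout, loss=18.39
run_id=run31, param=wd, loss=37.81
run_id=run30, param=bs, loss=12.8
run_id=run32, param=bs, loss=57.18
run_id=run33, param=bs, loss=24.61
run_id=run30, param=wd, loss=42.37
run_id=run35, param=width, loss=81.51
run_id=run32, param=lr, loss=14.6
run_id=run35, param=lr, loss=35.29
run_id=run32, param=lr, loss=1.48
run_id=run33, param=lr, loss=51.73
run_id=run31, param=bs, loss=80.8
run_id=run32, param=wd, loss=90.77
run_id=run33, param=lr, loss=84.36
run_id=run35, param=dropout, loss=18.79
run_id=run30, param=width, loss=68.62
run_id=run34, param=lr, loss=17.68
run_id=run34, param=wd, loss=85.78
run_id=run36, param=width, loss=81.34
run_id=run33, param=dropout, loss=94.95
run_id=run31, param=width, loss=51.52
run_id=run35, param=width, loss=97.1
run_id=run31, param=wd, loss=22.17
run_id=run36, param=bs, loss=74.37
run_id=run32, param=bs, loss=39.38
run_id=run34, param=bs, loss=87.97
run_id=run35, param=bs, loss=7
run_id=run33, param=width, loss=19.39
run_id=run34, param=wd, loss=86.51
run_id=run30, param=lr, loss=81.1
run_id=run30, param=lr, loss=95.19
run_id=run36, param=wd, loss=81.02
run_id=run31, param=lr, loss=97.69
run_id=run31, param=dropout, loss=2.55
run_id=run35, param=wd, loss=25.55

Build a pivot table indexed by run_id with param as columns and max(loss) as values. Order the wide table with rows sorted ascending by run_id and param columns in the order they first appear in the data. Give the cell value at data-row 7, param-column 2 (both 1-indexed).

70.34

With rows sorted ascending by run_id, row 7 is run_id=run36. param columns in first-appearance order: wd, lr, dropout, width, bs; column 2 is lr.
Long rows with run_id=run36, param=lr: max(32.84, 70.34) = 70.34.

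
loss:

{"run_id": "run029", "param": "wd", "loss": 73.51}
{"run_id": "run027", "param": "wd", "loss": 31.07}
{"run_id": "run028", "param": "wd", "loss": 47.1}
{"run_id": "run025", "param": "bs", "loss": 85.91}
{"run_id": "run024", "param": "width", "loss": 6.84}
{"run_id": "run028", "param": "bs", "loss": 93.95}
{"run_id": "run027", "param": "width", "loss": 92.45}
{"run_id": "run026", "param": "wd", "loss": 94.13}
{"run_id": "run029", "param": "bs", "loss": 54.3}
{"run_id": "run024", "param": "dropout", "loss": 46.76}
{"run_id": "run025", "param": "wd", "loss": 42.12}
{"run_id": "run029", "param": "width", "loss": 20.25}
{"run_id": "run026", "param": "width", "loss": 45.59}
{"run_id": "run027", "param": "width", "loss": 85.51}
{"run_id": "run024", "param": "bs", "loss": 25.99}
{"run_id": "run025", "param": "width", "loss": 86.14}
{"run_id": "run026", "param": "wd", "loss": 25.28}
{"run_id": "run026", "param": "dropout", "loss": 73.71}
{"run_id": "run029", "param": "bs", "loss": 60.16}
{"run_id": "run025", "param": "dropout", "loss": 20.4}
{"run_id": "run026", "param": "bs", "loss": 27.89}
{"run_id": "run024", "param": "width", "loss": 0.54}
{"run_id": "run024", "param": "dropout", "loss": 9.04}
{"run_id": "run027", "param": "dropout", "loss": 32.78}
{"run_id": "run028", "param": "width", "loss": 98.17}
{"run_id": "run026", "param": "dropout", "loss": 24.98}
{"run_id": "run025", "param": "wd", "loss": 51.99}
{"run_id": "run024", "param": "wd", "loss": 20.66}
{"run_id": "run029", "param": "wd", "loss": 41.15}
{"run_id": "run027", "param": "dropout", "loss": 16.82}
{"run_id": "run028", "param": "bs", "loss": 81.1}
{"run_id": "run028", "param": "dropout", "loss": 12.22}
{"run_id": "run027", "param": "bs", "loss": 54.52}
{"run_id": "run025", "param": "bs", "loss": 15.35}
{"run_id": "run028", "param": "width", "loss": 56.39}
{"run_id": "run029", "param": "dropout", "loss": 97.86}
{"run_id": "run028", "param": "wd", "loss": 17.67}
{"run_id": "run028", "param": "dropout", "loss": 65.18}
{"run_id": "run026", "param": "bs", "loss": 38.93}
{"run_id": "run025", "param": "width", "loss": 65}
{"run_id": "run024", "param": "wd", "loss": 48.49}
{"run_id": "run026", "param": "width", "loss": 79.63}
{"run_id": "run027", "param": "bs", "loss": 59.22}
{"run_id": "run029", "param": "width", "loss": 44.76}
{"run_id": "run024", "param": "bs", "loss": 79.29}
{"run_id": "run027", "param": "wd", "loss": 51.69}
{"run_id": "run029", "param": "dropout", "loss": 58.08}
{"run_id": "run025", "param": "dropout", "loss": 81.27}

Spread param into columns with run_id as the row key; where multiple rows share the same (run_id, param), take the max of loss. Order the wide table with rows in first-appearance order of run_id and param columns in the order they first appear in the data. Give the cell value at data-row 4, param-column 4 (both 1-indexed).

81.27

With rows in first-appearance order of run_id, row 4 is run_id=run025. param columns in first-appearance order: wd, bs, width, dropout; column 4 is dropout.
Long rows with run_id=run025, param=dropout: max(20.4, 81.27) = 81.27.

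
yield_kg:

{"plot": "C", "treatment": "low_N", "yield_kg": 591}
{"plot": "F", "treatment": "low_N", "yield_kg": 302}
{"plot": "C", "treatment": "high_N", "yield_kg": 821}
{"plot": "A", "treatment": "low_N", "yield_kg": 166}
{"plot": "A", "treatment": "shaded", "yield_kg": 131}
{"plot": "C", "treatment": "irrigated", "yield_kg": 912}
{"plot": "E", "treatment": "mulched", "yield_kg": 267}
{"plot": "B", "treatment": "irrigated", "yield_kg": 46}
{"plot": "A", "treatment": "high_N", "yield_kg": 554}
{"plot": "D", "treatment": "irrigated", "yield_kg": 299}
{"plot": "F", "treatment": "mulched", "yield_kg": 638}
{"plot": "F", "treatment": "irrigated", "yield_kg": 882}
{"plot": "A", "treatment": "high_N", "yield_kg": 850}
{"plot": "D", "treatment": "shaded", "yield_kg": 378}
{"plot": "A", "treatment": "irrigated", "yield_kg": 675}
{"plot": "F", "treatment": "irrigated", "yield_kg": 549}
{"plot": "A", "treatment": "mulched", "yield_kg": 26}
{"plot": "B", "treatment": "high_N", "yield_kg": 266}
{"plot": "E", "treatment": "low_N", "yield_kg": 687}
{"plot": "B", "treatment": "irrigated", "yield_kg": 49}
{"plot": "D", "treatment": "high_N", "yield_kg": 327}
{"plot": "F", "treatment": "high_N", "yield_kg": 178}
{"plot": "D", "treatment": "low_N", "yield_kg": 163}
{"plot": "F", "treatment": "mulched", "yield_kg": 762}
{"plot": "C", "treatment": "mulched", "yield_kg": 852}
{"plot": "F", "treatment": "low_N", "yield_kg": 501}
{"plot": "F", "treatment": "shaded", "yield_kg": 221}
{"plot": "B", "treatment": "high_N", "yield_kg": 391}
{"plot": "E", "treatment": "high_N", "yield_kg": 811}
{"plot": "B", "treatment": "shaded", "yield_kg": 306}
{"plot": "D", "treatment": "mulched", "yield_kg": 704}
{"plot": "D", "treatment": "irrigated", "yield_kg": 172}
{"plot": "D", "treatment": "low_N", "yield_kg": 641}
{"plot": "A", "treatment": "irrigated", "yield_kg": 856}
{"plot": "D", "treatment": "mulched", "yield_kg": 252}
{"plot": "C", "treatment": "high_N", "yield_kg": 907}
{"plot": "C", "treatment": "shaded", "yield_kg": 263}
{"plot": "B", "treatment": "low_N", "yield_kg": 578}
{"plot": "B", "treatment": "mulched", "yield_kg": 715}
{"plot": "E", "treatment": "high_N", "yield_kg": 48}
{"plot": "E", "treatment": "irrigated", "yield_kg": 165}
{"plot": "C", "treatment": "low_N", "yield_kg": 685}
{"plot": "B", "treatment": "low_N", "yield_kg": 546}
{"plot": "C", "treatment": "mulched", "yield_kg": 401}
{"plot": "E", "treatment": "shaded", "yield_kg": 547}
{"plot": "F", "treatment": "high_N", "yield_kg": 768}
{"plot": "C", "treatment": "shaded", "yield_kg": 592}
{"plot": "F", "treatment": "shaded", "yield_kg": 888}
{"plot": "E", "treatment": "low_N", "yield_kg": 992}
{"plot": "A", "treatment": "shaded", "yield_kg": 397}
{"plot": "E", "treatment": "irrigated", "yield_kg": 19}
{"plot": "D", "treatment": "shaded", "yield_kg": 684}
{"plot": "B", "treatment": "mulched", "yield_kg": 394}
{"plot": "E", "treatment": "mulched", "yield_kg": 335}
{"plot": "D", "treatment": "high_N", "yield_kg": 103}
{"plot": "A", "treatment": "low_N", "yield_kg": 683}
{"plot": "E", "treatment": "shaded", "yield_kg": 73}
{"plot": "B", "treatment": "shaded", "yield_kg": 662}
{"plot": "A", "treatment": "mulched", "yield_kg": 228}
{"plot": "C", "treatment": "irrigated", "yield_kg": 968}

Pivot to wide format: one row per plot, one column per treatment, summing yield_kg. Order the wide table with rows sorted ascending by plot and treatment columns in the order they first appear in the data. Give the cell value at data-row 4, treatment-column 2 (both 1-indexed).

With rows sorted ascending by plot, row 4 is plot=D. treatment columns in first-appearance order: low_N, high_N, shaded, irrigated, mulched; column 2 is high_N.
Long rows with plot=D, treatment=high_N: 327 + 103 = 430.

430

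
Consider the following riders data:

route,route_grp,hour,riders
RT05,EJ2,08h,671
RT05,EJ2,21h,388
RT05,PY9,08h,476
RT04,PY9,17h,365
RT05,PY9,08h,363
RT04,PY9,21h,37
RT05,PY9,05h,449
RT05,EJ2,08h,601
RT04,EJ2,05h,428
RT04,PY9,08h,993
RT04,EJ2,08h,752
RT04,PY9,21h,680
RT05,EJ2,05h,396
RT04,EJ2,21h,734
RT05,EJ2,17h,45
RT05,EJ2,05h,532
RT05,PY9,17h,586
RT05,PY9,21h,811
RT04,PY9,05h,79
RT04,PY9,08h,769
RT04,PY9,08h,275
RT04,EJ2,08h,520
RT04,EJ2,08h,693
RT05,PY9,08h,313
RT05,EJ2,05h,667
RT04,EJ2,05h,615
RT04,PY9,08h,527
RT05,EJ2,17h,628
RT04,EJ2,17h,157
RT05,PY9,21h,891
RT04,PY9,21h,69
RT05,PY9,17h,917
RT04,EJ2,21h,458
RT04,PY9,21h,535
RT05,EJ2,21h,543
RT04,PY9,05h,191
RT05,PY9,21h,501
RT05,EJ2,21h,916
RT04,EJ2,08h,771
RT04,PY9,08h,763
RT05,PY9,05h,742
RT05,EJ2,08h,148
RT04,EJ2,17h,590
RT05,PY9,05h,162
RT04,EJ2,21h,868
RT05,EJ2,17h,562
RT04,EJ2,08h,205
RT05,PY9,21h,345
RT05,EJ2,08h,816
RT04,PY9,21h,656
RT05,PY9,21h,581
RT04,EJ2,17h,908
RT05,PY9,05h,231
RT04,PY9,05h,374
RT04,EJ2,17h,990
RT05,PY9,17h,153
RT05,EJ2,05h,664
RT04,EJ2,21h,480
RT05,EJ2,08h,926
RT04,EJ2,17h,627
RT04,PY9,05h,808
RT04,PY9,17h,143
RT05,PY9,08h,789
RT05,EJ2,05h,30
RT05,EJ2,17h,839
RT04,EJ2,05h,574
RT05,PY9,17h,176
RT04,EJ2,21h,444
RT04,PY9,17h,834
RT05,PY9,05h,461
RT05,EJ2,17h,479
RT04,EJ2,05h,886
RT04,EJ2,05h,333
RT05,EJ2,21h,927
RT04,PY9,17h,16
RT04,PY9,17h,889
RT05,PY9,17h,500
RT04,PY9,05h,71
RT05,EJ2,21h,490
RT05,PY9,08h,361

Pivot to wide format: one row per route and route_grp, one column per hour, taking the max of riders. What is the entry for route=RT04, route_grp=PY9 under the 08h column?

Rows with route=RT04, route_grp=PY9 and hour=08h: riders values are 993, 769, 275, 527, 763.
max(993, 769, 275, 527, 763) = 993.

993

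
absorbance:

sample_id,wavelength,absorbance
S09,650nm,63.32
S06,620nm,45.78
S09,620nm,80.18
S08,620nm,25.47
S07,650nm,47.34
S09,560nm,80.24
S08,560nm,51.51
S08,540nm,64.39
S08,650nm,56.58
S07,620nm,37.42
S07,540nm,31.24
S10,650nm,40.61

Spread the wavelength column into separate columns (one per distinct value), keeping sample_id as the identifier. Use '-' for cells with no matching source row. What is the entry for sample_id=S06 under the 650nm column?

-

No long-format row has sample_id=S06 and wavelength=650nm, so the cell is -.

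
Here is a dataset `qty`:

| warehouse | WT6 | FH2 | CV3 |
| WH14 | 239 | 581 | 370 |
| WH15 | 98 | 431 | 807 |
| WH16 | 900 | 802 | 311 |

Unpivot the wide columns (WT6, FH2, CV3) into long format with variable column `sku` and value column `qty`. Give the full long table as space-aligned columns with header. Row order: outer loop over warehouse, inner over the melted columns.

warehouse  sku  qty
WH14       WT6  239
WH14       FH2  581
WH14       CV3  370
WH15       WT6  98 
WH15       FH2  431
WH15       CV3  807
WH16       WT6  900
WH16       FH2  802
WH16       CV3  311

Each (warehouse, column) pair becomes one row: 3 × 3 = 9 rows.
For example, (WH14, WT6) → qty=239.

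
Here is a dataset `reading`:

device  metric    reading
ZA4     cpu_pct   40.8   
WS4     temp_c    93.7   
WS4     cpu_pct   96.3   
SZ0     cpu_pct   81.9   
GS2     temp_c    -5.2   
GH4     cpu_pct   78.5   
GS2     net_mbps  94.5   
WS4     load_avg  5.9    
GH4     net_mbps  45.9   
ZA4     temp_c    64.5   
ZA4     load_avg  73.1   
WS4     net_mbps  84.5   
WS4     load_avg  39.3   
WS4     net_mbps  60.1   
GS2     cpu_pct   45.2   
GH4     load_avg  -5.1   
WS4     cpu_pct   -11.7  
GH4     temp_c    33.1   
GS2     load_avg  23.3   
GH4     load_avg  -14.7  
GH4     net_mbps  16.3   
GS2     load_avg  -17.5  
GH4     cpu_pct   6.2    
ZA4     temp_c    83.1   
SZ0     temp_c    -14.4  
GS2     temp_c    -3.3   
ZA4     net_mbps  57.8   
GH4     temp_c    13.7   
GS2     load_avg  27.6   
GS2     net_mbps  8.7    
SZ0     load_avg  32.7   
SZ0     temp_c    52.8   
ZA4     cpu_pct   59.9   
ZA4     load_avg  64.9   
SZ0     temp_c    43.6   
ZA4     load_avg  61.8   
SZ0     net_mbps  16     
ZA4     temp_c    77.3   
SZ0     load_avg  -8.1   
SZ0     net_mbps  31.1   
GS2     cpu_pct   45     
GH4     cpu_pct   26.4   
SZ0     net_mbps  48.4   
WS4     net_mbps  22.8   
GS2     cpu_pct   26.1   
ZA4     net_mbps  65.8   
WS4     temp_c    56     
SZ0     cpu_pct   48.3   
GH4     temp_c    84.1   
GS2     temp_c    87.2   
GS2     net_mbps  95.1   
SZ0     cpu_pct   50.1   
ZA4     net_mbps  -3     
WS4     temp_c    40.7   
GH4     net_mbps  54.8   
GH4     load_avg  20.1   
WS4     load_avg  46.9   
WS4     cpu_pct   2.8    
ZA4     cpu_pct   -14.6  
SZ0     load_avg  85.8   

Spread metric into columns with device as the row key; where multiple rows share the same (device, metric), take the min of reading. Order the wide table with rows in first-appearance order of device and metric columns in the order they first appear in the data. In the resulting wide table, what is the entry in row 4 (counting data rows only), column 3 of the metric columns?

With rows in first-appearance order of device, row 4 is device=GS2. metric columns in first-appearance order: cpu_pct, temp_c, net_mbps, load_avg; column 3 is net_mbps.
Long rows with device=GS2, metric=net_mbps: min(94.5, 8.7, 95.1) = 8.7.

8.7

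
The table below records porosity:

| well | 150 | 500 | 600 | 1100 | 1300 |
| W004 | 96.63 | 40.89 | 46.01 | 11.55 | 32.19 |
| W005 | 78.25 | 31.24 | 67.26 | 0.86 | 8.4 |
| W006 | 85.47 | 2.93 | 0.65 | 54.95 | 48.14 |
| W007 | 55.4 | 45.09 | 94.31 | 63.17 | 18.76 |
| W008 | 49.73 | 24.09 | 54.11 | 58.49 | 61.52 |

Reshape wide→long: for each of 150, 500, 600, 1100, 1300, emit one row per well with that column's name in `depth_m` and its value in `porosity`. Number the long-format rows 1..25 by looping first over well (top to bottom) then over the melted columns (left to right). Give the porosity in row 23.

25 rows total (5 × 5). Row 23: index ⌊(23-1)/5⌋ = 4 into well → W008; (23-1) mod 5 = 2 into the melted columns → 600.
So row 23 is (W008, 600, 54.11); porosity = 54.11.

54.11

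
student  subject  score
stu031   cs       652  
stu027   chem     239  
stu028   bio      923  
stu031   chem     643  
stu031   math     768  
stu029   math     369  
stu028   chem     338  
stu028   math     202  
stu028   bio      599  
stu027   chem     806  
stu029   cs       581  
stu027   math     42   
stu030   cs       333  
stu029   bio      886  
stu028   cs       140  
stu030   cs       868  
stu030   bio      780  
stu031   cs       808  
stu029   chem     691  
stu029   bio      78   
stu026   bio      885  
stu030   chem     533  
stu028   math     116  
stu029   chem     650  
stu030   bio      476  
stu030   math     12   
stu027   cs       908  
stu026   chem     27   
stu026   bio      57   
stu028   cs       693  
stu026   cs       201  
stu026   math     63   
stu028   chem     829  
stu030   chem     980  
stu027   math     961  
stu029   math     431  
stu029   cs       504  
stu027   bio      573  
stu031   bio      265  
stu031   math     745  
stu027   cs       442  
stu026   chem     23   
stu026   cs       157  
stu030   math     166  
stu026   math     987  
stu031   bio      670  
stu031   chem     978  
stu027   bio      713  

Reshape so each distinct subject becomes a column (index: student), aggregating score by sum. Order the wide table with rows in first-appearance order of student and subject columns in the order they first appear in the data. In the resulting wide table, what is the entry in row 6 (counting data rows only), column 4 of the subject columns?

With rows in first-appearance order of student, row 6 is student=stu026. subject columns in first-appearance order: cs, chem, bio, math; column 4 is math.
Long rows with student=stu026, subject=math: 63 + 987 = 1050.

1050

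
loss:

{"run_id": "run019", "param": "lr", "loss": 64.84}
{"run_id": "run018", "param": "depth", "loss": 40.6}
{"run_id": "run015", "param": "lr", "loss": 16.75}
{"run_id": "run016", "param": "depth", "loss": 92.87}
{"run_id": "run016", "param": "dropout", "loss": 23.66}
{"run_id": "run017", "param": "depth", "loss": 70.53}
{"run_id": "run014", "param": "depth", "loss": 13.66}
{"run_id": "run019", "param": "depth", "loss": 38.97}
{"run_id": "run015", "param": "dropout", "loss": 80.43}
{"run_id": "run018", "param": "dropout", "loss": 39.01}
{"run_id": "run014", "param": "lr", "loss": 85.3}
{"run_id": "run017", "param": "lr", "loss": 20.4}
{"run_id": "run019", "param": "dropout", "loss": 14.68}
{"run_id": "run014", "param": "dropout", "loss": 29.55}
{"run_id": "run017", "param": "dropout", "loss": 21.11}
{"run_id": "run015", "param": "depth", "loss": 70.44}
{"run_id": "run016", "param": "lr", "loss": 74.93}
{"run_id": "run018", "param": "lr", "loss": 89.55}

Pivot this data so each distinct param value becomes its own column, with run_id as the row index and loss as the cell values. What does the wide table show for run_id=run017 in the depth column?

Wide layout: rows indexed by run_id, columns are the 3 distinct param values (lr, depth, dropout).
Cell (run_id=run017, param=depth) draws from the long row where run_id=run017 and param=depth, which has loss=70.53.

70.53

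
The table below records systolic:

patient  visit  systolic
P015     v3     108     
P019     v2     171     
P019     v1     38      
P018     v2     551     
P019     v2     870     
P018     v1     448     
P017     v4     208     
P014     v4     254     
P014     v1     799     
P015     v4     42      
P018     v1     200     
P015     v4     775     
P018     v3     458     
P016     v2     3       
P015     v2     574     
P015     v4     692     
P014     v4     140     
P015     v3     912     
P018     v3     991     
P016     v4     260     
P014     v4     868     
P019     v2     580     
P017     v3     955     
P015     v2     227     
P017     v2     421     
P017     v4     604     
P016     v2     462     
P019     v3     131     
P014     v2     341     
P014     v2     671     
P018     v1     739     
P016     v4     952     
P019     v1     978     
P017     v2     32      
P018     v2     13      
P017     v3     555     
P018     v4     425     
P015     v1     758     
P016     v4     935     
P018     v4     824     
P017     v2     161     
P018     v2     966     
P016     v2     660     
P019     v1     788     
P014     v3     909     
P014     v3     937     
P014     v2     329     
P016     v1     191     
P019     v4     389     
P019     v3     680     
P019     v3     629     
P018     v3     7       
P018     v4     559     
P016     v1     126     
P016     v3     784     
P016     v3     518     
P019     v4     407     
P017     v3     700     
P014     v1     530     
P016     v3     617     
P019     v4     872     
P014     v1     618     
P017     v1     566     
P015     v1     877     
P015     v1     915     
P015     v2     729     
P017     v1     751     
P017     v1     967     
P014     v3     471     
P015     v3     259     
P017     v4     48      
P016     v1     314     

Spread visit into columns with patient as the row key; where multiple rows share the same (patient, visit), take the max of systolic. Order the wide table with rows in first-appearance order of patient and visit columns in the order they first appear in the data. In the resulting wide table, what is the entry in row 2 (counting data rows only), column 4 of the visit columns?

872

With rows in first-appearance order of patient, row 2 is patient=P019. visit columns in first-appearance order: v3, v2, v1, v4; column 4 is v4.
Long rows with patient=P019, visit=v4: max(389, 407, 872) = 872.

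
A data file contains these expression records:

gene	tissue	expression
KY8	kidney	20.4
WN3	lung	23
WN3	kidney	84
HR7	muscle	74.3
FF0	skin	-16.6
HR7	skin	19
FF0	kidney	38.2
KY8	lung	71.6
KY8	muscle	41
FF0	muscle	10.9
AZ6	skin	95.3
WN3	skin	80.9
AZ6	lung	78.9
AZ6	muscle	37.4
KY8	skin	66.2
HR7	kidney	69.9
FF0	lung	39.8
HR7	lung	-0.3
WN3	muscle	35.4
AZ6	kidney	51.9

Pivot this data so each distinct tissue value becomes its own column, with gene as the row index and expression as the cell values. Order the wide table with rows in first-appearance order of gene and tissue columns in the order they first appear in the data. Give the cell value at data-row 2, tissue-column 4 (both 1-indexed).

With rows in first-appearance order of gene, row 2 is gene=WN3. tissue columns in first-appearance order: kidney, lung, muscle, skin; column 4 is skin.
Long rows with gene=WN3, tissue=skin: expression = 80.9.

80.9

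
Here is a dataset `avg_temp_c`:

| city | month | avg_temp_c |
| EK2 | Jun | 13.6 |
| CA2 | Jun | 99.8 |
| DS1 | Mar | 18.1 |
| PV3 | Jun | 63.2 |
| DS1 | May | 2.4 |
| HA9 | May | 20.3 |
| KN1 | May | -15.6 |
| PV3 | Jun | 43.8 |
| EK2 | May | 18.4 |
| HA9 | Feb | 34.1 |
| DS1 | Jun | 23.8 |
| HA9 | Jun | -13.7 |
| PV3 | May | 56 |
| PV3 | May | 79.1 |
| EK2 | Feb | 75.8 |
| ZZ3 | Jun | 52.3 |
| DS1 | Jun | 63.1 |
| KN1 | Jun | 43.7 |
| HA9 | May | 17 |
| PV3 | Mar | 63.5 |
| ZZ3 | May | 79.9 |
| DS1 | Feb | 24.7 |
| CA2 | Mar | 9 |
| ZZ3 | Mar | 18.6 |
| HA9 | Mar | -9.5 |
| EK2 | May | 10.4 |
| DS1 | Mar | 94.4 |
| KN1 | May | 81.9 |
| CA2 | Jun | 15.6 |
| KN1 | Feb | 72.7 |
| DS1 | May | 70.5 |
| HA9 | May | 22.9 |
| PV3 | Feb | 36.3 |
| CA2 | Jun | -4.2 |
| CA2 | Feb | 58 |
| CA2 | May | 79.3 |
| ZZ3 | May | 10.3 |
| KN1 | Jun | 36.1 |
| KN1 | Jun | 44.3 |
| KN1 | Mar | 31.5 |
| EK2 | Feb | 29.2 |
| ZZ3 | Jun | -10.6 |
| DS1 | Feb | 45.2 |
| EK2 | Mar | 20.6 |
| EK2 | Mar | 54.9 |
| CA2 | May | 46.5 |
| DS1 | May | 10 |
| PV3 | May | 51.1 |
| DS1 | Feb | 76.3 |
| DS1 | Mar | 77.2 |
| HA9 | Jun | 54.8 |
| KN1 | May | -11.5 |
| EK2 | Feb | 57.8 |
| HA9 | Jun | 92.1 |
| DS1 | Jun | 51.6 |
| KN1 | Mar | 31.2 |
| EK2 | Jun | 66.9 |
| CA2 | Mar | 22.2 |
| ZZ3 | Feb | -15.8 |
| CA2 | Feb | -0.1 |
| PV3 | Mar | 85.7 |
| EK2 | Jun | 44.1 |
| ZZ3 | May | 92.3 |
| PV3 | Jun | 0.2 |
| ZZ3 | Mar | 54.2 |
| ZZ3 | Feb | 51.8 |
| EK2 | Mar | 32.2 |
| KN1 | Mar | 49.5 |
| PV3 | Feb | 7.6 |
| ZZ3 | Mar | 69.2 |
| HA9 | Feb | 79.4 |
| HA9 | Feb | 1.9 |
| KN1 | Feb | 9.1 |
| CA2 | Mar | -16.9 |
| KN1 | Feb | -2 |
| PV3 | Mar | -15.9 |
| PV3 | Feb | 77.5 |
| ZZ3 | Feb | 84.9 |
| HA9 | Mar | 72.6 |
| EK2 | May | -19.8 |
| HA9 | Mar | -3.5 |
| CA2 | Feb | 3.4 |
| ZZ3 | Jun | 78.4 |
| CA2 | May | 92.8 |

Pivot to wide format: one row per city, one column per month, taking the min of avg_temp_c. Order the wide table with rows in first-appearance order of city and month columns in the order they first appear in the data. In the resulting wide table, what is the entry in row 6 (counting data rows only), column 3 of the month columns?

-15.6

With rows in first-appearance order of city, row 6 is city=KN1. month columns in first-appearance order: Jun, Mar, May, Feb; column 3 is May.
Long rows with city=KN1, month=May: min(-15.6, 81.9, -11.5) = -15.6.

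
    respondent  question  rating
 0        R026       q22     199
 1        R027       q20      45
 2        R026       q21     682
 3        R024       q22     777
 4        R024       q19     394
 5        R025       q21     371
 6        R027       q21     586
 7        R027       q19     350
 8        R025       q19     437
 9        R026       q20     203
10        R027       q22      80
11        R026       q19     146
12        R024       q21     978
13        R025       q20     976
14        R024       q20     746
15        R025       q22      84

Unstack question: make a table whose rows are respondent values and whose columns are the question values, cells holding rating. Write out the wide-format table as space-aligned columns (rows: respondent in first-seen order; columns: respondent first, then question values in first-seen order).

respondent  q22  q20  q21  q19
R026        199  203  682  146
R027        80   45   586  350
R024        777  746  978  394
R025        84   976  371  437

Columns: respondent plus the 4 distinct question values (q22, q20, q21, q19).
For example, row R026 column q22 takes rating=199 from the long row (R026, q22).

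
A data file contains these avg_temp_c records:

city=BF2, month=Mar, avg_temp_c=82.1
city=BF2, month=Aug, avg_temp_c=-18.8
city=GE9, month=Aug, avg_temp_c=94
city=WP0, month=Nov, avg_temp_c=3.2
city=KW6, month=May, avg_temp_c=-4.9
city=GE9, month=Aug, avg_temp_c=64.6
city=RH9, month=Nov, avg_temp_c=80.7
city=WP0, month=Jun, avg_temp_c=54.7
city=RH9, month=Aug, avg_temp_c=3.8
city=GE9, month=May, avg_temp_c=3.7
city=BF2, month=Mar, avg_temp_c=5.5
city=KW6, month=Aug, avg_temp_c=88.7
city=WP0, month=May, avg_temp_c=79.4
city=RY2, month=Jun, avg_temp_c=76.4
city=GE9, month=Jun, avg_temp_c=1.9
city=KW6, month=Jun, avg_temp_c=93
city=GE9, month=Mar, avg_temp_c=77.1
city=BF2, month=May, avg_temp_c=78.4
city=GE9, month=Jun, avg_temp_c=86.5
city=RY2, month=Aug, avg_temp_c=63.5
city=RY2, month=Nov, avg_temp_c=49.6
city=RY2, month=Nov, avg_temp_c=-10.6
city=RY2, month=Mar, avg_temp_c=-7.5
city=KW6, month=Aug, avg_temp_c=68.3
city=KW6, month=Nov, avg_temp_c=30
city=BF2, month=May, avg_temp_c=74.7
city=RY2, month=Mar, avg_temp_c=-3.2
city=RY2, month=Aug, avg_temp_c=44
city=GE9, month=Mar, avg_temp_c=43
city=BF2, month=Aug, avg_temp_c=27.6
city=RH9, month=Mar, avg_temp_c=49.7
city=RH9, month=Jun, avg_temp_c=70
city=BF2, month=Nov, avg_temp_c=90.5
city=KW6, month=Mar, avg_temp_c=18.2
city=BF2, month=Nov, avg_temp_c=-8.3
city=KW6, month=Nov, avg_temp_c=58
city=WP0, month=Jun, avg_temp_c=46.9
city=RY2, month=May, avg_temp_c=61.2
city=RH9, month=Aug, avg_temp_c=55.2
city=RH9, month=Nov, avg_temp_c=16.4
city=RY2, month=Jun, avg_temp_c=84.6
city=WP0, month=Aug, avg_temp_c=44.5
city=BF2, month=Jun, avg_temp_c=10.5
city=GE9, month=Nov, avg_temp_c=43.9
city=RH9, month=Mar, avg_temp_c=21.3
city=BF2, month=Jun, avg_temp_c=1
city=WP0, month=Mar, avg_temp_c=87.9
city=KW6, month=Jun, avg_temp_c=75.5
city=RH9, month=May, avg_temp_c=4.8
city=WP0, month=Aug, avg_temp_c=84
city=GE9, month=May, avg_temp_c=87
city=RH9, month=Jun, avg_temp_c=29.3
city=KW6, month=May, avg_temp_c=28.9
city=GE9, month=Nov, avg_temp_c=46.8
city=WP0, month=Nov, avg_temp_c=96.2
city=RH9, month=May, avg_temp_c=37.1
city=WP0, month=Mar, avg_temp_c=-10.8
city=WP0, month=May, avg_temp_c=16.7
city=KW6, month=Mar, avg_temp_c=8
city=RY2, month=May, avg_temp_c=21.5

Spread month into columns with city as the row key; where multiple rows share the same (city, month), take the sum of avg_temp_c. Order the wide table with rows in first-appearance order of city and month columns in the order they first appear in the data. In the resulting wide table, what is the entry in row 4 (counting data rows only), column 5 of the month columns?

With rows in first-appearance order of city, row 4 is city=KW6. month columns in first-appearance order: Mar, Aug, Nov, May, Jun; column 5 is Jun.
Long rows with city=KW6, month=Jun: 93 + 75.5 = 168.5.

168.5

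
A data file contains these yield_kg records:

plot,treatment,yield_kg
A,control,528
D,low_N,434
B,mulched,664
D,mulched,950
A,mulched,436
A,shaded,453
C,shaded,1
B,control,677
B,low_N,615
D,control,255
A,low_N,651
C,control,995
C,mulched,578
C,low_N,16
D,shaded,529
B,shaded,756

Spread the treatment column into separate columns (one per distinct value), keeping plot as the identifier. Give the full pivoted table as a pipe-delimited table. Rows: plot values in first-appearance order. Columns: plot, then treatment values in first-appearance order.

Columns: plot plus the 4 distinct treatment values (control, low_N, mulched, shaded).
For example, row A column control takes yield_kg=528 from the long row (A, control).

| plot | control | low_N | mulched | shaded |
| A | 528 | 651 | 436 | 453 |
| D | 255 | 434 | 950 | 529 |
| B | 677 | 615 | 664 | 756 |
| C | 995 | 16 | 578 | 1 |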